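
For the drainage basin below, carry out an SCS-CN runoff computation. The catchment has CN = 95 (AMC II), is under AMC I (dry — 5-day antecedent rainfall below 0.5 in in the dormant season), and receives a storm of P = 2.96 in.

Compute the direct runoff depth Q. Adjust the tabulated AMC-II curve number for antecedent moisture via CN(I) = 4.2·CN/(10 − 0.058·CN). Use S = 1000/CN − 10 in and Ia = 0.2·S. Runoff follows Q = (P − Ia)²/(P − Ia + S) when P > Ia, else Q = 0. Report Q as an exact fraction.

CN(I) from CN(II)=95: (4.2·95)/(10 − 0.058·95) = 39900/449 ≈ 88.864
S = 1000/(39900/449) − 10 = 500/399 in ≈ 1.253 in
Ia = 0.2S: 0.2·1.253 = 0.251 in (exactly 100/399)
P − Ia = 2.960 − 0.251 = 27026/9975 ≈ 2.709 in (> 0, runoff occurs)
Q = (27026/9975)²/((27026/9975) + 500/399) = (730404676/99500625)/(39526/9975) = 365202338/197135925 in ≈ 1.853 in

Q = 365202338/197135925 in ≈ 1.853 in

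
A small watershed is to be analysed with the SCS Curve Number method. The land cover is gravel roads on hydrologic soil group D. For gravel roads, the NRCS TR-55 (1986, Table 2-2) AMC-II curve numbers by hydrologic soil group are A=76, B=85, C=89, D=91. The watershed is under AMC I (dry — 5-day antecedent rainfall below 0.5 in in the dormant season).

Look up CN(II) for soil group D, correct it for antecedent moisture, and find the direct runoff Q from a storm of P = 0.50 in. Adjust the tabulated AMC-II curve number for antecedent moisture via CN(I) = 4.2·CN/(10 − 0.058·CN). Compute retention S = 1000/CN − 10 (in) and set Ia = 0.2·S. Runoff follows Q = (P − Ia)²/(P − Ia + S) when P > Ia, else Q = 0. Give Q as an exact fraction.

NRCS table: gravel roads, soil group D → CN(II) = 91
Adjust CN=91 to AMC I: 4.2·91/(10 − 0.058·91) → (1911/5) ÷ (2361/500) = 63700/787 ≈ 80.940
S = 1000/(63700/787) − 10 = 1500/637 in ≈ 2.355 in
Ia = 0.2S: 0.2·2.355 = 0.471 in (exactly 300/637)
P − Ia = 0.500 − 0.471 = 37/1274 ≈ 0.029 in (> 0, runoff occurs)
Q = (37/1274)²/((37/1274) + 1500/637) = (1369/1623076)/(3037/1274) = 1369/3869138 in ≈ 0.000 in

Q = 1369/3869138 in ≈ 0.000 in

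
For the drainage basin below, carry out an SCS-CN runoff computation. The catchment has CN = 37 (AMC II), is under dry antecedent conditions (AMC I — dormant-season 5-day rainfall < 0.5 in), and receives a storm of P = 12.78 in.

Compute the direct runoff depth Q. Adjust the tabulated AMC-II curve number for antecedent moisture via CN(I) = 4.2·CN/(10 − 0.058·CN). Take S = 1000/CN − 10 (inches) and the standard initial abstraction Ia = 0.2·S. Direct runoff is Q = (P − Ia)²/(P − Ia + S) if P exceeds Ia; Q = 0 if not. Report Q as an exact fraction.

Dry (AMC I): CN(I) = 4.2·37/(10 − 0.058·37) = (777/5)/(3927/500) = 3700/187 ≈ 19.786
Retention S: 1000/CN − 10 with CN=19.786 → S = 1500/37 ≈ 40.541 in
Initial abstraction Ia = S/5 = (1500/37)/5 = 300/37 ≈ 8.108 in
Excess rainfall: 12.780 − 8.108 = 4.672 in; P > Ia so Q > 0
Q: (8643/1850)² ÷ (83643/1850) = 24900483/51579850 in (≈ 0.483 in)

Q = 24900483/51579850 in ≈ 0.483 in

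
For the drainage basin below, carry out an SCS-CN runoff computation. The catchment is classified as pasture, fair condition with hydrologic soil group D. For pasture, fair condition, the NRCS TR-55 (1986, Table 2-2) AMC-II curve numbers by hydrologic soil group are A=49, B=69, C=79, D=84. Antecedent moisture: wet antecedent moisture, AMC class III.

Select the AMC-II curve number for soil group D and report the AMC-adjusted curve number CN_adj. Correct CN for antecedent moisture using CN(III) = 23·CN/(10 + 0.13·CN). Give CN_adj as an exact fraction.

NRCS table: pasture, fair condition, soil group D → CN(II) = 84
CN(III) from CN(II)=84: (23·84)/(10 + 0.13·84) = 48300/523 ≈ 92.352

CN_adj = 48300/523 ≈ 92.352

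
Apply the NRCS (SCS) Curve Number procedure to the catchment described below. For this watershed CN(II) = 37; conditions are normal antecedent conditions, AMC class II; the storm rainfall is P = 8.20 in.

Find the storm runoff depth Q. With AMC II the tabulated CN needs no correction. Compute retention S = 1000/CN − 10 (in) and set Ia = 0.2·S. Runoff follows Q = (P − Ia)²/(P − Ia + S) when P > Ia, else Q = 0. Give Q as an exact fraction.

CN(II) = 37; AMC II needs no correction.
Max retention: S = 1000/37 − 10 = 630/37 in (≈ 17.027 in)
Initial abstraction Ia = S/5 = (630/37)/5 = 126/37 ≈ 3.405 in
Excess rainfall: 8.200 − 3.405 = 4.795 in; P > Ia so Q > 0
Q: (887/185)² ÷ (4037/185) = 786769/746845 in (≈ 1.053 in)

Q = 786769/746845 in ≈ 1.053 in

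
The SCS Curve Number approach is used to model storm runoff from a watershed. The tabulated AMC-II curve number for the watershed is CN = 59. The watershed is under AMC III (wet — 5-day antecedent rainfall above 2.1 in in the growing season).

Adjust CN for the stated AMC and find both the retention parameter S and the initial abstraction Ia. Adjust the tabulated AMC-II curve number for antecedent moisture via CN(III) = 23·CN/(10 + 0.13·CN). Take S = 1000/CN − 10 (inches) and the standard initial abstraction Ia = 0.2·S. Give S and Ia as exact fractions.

S = 4100/1357 in ≈ 3.021 in; Ia = 820/1357 in ≈ 0.604 in

Adjust CN=59 to AMC III: 23·59/(10 + 0.13·59) → 1357 ÷ (1767/100) = 135700/1767 ≈ 76.797
S = 1000/(135700/1767) − 10 = 4100/1357 in ≈ 3.021 in
Initial abstraction Ia = S/5 = (4100/1357)/5 = 820/1357 ≈ 0.604 in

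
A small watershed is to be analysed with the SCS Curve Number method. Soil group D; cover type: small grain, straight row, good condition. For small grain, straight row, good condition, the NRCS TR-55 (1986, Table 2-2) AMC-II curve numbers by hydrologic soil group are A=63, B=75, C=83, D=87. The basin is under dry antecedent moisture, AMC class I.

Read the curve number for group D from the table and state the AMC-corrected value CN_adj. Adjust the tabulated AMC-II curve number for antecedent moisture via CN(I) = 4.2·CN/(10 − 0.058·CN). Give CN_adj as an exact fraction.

CN_adj = 182700/2477 ≈ 73.759

NRCS table: small grain, straight row, good condition, soil group D → CN(II) = 87
Adjust CN=87 to AMC I: 4.2·87/(10 − 0.058·87) → (1827/5) ÷ (2477/500) = 182700/2477 ≈ 73.759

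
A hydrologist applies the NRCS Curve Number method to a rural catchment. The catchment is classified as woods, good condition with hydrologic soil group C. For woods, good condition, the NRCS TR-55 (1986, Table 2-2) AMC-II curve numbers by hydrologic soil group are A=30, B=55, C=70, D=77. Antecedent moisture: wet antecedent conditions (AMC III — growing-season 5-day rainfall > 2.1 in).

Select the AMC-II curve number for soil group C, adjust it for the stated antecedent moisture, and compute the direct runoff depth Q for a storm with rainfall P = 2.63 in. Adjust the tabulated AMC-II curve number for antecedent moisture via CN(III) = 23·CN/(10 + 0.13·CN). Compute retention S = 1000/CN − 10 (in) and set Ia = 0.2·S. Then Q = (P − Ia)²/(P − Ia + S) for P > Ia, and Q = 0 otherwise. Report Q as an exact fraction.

Q = 1320813649/1068122300 in ≈ 1.237 in

NRCS table: woods, good condition, soil group C → CN(II) = 70
Wet (AMC III): CN(III) = 23·70/(10 + 0.13·70) = 1610/(191/10) = 16100/191 ≈ 84.293
Retention S: 1000/CN − 10 with CN=84.293 → S = 300/161 ≈ 1.863 in
Ia = 0.2S: 0.2·1.863 = 0.373 in (exactly 60/161)
Excess rainfall: 2.630 − 0.373 = 2.257 in; P > Ia so Q > 0
Q = (36343/16100)²/((36343/16100) + 300/161) = (1320813649/259210000)/(66343/16100) = 1320813649/1068122300 in ≈ 1.237 in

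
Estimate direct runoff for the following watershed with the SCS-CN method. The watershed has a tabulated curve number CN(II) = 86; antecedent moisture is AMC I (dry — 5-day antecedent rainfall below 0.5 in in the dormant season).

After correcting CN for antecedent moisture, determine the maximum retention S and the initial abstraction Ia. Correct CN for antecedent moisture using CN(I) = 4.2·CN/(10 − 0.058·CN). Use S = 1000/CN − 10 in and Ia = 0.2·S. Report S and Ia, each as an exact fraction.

S = 500/129 in ≈ 3.876 in; Ia = 100/129 in ≈ 0.775 in

Adjust CN=86 to AMC I: 4.2·86/(10 − 0.058·86) → (1806/5) ÷ (1253/250) = 12900/179 ≈ 72.067
S = 1000/(12900/179) − 10 = 500/129 in ≈ 3.876 in
Ia = 0.2S: 0.2·3.876 = 0.775 in (exactly 100/129)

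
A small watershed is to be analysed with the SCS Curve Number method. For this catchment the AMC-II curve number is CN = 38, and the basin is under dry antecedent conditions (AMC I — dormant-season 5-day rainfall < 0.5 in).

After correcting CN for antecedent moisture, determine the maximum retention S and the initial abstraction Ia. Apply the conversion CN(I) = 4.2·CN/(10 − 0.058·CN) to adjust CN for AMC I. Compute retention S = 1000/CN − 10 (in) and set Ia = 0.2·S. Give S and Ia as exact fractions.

Adjust CN=38 to AMC I: 4.2·38/(10 − 0.058·38) → (798/5) ÷ (1949/250) = 39900/1949 ≈ 20.472
Max retention: S = 1000/(39900/1949) − 10 = 15500/399 in (≈ 38.847 in)
Ia = 0.2S: 0.2·38.847 = 7.769 in (exactly 3100/399)

S = 15500/399 in ≈ 38.847 in; Ia = 3100/399 in ≈ 7.769 in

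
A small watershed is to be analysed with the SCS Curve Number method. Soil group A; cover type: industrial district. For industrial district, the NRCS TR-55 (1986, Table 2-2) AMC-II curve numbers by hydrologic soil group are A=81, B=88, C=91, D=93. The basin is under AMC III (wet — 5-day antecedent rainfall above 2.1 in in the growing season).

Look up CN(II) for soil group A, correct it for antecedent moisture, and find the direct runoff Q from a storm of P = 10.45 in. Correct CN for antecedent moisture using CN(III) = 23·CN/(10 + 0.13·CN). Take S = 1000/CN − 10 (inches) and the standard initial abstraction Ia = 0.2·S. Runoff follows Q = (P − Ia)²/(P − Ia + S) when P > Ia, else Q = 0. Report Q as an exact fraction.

NRCS table: industrial district, soil group A → CN(II) = 81
Adjust CN=81 to AMC III: 23·81/(10 + 0.13·81) → 1863 ÷ (2053/100) = 186300/2053 ≈ 90.745
S = 1000/(186300/2053) − 10 = 1900/1863 in ≈ 1.020 in
Initial abstraction Ia = S/5 = (1900/1863)/5 = 380/1863 ≈ 0.204 in
Since P=10.450 > Ia=0.204: effective rainfall P−Ia = 381767/37260 in
Q = (381767/37260)²/((381767/37260) + 1900/1863) = (145746042289/1388307600)/(419767/37260) = 7670844331/823185180 in ≈ 9.318 in

Q = 7670844331/823185180 in ≈ 9.318 in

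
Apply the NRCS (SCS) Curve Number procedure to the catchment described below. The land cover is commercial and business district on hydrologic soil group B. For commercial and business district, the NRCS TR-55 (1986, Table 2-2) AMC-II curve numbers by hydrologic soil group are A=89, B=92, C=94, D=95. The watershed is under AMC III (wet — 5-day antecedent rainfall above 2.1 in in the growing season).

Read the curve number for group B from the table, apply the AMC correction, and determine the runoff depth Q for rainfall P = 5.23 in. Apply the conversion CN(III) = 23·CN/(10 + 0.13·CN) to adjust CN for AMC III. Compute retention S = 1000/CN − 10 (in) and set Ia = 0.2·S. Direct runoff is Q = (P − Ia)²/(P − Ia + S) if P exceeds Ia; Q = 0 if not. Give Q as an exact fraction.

NRCS table: commercial and business district, soil group B → CN(II) = 92
Adjust CN=92 to AMC III: 23·92/(10 + 0.13·92) → 2116 ÷ (549/25) = 52900/549 ≈ 96.357
Retention S: 1000/CN − 10 with CN=96.357 → S = 200/529 ≈ 0.378 in
Ia = 0.2S: 0.2·0.378 = 0.076 in (exactly 40/529)
Excess rainfall: 5.230 − 0.076 = 5.154 in; P > Ia so Q > 0
Q: (272667/52900)² ÷ (292667/52900) = 74347292889/15482084300 in (≈ 4.802 in)

Q = 74347292889/15482084300 in ≈ 4.802 in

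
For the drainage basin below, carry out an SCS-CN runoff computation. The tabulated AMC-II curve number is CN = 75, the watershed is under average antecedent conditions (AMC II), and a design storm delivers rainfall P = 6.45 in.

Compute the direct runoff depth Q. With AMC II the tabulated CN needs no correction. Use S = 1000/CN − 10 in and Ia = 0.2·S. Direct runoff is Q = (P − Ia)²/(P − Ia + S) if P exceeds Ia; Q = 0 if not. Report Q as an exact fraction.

Q = 120409/32820 in ≈ 3.669 in

AMC II — tabulated CN = 75 applies directly.
S = 1000/75 − 10 = 10/3 in ≈ 3.333 in
Ia = 0.2·(10/3) = 2/3 in ≈ 0.667 in
Since P=6.450 > Ia=0.667: effective rainfall P−Ia = 347/60 in
Q = (347/60)²/((347/60) + 10/3) = (120409/3600)/(547/60) = 120409/32820 in ≈ 3.669 in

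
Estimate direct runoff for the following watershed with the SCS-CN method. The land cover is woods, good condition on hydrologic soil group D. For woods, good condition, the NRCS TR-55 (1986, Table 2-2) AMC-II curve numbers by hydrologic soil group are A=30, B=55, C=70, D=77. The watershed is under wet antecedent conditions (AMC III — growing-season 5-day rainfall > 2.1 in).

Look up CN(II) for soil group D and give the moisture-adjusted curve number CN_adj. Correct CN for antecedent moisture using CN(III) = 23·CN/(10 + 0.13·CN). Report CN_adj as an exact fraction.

CN_adj = 7700/87 ≈ 88.506

NRCS table: woods, good condition, soil group D → CN(II) = 77
Adjust CN=77 to AMC III: 23·77/(10 + 0.13·77) → 1771 ÷ (2001/100) = 7700/87 ≈ 88.506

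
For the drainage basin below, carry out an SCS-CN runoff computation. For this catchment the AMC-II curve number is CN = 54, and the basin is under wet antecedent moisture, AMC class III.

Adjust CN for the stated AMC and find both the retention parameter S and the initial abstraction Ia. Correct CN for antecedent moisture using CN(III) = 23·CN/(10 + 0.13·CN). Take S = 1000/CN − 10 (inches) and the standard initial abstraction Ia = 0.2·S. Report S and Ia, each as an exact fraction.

Adjust CN=54 to AMC III: 23·54/(10 + 0.13·54) → 1242 ÷ (851/50) = 2700/37 ≈ 72.973
Max retention: S = 1000/(2700/37) − 10 = 100/27 in (≈ 3.704 in)
Initial abstraction Ia = S/5 = (100/27)/5 = 20/27 ≈ 0.741 in

S = 100/27 in ≈ 3.704 in; Ia = 20/27 in ≈ 0.741 in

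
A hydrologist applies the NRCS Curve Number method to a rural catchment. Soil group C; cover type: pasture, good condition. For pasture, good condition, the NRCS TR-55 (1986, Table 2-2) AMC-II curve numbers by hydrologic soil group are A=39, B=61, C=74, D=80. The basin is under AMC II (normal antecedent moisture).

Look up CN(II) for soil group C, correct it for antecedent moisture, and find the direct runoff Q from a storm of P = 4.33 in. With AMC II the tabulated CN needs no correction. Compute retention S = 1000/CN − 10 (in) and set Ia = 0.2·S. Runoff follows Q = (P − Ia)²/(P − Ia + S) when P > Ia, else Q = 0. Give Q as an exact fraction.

NRCS table: pasture, good condition, soil group C → CN(II) = 74
Average conditions: CN = 74 (no AMC adjustment).
Retention S: 1000/CN − 10 with CN=74.000 → S = 130/37 ≈ 3.514 in
Initial abstraction Ia = S/5 = (130/37)/5 = 26/37 ≈ 0.703 in
P − Ia = 4.330 − 0.703 = 13421/3700 ≈ 3.627 in (> 0, runoff occurs)
Runoff Q = (P−Ia)²/(P−Ia+S) = (3.627)²/(3.627+3.514) = 180123241/97757700 ≈ 1.843 in

Q = 180123241/97757700 in ≈ 1.843 in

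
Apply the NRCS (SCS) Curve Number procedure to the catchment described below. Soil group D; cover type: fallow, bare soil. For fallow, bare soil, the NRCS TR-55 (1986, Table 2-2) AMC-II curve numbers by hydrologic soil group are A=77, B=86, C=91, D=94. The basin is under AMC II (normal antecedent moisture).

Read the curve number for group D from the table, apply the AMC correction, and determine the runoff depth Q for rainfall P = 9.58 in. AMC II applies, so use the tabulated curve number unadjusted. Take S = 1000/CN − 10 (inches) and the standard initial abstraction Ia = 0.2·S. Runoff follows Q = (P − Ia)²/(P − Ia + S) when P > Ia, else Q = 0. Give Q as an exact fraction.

Q = 493417369/55725550 in ≈ 8.854 in

NRCS table: fallow, bare soil, soil group D → CN(II) = 94
AMC II — tabulated CN = 94 applies directly.
Max retention: S = 1000/94 − 10 = 30/47 in (≈ 0.638 in)
Initial abstraction Ia = S/5 = (30/47)/5 = 6/47 ≈ 0.128 in
Since P=9.580 > Ia=0.128: effective rainfall P−Ia = 22213/2350 in
Runoff Q = (P−Ia)²/(P−Ia+S) = (9.452)²/(9.452+0.638) = 493417369/55725550 ≈ 8.854 in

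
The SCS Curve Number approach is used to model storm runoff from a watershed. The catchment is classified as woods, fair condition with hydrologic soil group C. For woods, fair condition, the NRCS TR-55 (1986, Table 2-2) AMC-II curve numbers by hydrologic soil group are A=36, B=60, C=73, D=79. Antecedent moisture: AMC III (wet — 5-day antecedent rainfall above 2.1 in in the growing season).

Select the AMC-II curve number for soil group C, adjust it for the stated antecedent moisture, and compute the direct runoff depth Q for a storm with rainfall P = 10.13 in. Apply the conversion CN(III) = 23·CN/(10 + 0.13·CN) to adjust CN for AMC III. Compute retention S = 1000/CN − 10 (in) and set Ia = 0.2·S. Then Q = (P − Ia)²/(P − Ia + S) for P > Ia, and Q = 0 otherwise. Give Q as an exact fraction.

NRCS table: woods, fair condition, soil group C → CN(II) = 73
Wet (AMC III): CN(III) = 23·73/(10 + 0.13·73) = 1679/(1949/100) = 167900/1949 ≈ 86.147
Max retention: S = 1000/(167900/1949) − 10 = 2700/1679 in (≈ 1.608 in)
Ia = 0.2S: 0.2·1.608 = 0.322 in (exactly 540/1679)
P − Ia = 10.130 − 0.322 = 1646827/167900 ≈ 9.808 in (> 0, runoff occurs)
Q: (1646827/167900)² ÷ (1916827/167900) = 2712039167929/321835253300 in (≈ 8.427 in)

Q = 2712039167929/321835253300 in ≈ 8.427 in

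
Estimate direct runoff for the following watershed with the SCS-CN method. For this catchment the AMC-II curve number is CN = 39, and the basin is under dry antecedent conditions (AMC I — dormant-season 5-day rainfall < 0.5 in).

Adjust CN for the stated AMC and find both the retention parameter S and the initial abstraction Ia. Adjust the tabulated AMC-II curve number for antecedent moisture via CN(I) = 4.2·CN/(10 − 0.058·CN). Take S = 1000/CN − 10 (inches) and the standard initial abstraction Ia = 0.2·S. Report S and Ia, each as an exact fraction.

S = 30500/819 in ≈ 37.241 in; Ia = 6100/819 in ≈ 7.448 in

Dry (AMC I): CN(I) = 4.2·39/(10 − 0.058·39) = (819/5)/(3869/500) = 81900/3869 ≈ 21.168
Max retention: S = 1000/(81900/3869) − 10 = 30500/819 in (≈ 37.241 in)
Initial abstraction Ia = S/5 = (30500/819)/5 = 6100/819 ≈ 7.448 in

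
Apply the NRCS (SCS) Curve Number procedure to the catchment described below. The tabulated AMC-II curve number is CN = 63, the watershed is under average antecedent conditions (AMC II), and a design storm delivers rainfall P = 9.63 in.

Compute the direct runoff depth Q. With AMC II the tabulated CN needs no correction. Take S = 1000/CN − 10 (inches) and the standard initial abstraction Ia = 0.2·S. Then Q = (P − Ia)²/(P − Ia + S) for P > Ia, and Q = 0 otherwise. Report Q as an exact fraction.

AMC II — tabulated CN = 63 applies directly.
Max retention: S = 1000/63 − 10 = 370/63 in (≈ 5.873 in)
Ia = 0.2·(370/63) = 74/63 in ≈ 1.175 in
Excess rainfall: 9.630 − 1.175 = 8.455 in; P > Ia so Q > 0
Runoff Q = (P−Ia)²/(P−Ia+S) = (8.455)²/(8.455+5.873) = 2837586361/568694700 ≈ 4.990 in

Q = 2837586361/568694700 in ≈ 4.990 in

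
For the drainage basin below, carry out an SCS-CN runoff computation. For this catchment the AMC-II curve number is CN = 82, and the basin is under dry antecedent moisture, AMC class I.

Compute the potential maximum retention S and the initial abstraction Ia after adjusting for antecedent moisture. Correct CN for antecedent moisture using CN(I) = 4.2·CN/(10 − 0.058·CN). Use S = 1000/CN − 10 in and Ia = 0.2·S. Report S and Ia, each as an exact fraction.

S = 1500/287 in ≈ 5.226 in; Ia = 300/287 in ≈ 1.045 in

Adjust CN=82 to AMC I: 4.2·82/(10 − 0.058·82) → (1722/5) ÷ (1311/250) = 28700/437 ≈ 65.675
Retention S: 1000/CN − 10 with CN=65.675 → S = 1500/287 ≈ 5.226 in
Ia = 0.2S: 0.2·5.226 = 1.045 in (exactly 300/287)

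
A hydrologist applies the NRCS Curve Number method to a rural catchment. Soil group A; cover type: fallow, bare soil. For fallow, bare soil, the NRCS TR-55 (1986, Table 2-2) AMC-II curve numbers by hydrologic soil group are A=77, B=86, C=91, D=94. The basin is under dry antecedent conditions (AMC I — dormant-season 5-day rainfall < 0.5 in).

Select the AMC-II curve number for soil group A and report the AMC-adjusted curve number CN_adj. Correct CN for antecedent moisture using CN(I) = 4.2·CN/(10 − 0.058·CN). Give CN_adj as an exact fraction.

NRCS table: fallow, bare soil, soil group A → CN(II) = 77
Dry (AMC I): CN(I) = 4.2·77/(10 − 0.058·77) = (1617/5)/(2767/500) = 161700/2767 ≈ 58.439

CN_adj = 161700/2767 ≈ 58.439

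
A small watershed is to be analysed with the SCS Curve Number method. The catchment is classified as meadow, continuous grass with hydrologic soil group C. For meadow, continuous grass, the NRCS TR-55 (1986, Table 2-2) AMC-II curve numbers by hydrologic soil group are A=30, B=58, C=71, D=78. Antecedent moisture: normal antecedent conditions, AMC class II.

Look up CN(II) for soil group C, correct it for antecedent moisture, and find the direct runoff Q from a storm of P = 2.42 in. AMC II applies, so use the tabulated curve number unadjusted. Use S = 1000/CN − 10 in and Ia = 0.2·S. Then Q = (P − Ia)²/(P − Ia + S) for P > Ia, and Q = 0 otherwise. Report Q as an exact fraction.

NRCS table: meadow, continuous grass, soil group C → CN(II) = 71
AMC II — tabulated CN = 71 applies directly.
Retention S: 1000/CN − 10 with CN=71.000 → S = 290/71 ≈ 4.085 in
Initial abstraction Ia = S/5 = (290/71)/5 = 58/71 ≈ 0.817 in
Excess rainfall: 2.420 − 0.817 = 1.603 in; P > Ia so Q > 0
Q = (5691/3550)²/((5691/3550) + 290/71) = (32387481/12602500)/(20191/3550) = 32387481/71678050 in ≈ 0.452 in

Q = 32387481/71678050 in ≈ 0.452 in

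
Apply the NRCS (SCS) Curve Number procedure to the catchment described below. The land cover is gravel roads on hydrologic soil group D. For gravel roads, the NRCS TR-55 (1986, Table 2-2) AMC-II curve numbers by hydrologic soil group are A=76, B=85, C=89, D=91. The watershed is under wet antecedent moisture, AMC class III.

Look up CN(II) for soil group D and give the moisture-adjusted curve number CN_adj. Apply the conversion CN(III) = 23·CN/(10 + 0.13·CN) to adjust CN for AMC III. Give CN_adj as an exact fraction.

CN_adj = 209300/2183 ≈ 95.877

NRCS table: gravel roads, soil group D → CN(II) = 91
Wet (AMC III): CN(III) = 23·91/(10 + 0.13·91) = 2093/(2183/100) = 209300/2183 ≈ 95.877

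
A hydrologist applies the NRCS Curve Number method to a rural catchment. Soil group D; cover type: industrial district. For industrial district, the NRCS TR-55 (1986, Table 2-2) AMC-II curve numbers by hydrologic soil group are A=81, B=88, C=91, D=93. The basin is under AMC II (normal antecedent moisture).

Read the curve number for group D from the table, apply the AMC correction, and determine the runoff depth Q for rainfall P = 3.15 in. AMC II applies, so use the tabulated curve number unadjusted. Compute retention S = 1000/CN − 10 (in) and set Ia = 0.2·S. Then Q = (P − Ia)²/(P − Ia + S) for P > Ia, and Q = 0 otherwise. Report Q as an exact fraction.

Q = 4446463/1854420 in ≈ 2.398 in

NRCS table: industrial district, soil group D → CN(II) = 93
CN(II) = 93; AMC II needs no correction.
S = 1000/93 − 10 = 70/93 in ≈ 0.753 in
Initial abstraction Ia = S/5 = (70/93)/5 = 14/93 ≈ 0.151 in
P − Ia = 3.150 − 0.151 = 5579/1860 ≈ 2.999 in (> 0, runoff occurs)
Q: (5579/1860)² ÷ (6979/1860) = 4446463/1854420 in (≈ 2.398 in)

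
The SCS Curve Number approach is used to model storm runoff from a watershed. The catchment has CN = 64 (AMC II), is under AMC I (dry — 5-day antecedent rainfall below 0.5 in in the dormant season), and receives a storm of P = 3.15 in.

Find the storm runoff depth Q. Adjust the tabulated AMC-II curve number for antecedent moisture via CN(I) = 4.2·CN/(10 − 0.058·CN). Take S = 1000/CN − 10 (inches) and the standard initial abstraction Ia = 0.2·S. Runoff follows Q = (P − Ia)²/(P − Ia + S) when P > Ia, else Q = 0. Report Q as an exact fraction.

Q = 363/22645 in ≈ 0.016 in

CN(I) from CN(II)=64: (4.2·64)/(10 − 0.058·64) = 5600/131 ≈ 42.748
Retention S: 1000/CN − 10 with CN=42.748 → S = 375/28 ≈ 13.393 in
Ia = 0.2S: 0.2·13.393 = 2.679 in (exactly 75/28)
Excess rainfall: 3.150 − 2.679 = 0.471 in; P > Ia so Q > 0
Q: (33/70)² ÷ (1941/140) = 363/22645 in (≈ 0.016 in)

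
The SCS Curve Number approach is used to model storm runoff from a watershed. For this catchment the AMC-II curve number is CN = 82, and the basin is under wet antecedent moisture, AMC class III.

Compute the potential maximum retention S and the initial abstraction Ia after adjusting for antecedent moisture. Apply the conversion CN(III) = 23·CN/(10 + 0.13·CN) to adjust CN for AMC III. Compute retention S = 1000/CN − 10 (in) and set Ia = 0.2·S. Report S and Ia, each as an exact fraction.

S = 900/943 in ≈ 0.954 in; Ia = 180/943 in ≈ 0.191 in

CN(III) from CN(II)=82: (23·82)/(10 + 0.13·82) = 94300/1033 ≈ 91.288
Max retention: S = 1000/(94300/1033) − 10 = 900/943 in (≈ 0.954 in)
Ia = 0.2S: 0.2·0.954 = 0.191 in (exactly 180/943)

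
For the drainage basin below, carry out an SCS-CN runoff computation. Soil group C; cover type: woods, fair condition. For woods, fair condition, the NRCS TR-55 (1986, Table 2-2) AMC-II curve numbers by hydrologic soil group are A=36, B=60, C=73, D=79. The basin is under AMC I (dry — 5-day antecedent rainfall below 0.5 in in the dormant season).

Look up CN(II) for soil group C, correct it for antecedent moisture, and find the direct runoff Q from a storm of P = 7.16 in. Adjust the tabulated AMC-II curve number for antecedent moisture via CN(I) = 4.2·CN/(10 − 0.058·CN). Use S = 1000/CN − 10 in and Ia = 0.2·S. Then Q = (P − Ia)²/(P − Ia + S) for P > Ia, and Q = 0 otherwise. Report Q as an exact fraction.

Q = 4756722961/2318266475 in ≈ 2.052 in

NRCS table: woods, fair condition, soil group C → CN(II) = 73
CN(I) from CN(II)=73: (4.2·73)/(10 − 0.058·73) = 51100/961 ≈ 53.174
Max retention: S = 1000/(51100/961) − 10 = 4500/511 in (≈ 8.806 in)
Initial abstraction Ia = S/5 = (4500/511)/5 = 900/511 ≈ 1.761 in
P − Ia = 7.160 − 1.761 = 68969/12775 ≈ 5.399 in (> 0, runoff occurs)
Runoff Q = (P−Ia)²/(P−Ia+S) = (5.399)²/(5.399+8.806) = 4756722961/2318266475 ≈ 2.052 in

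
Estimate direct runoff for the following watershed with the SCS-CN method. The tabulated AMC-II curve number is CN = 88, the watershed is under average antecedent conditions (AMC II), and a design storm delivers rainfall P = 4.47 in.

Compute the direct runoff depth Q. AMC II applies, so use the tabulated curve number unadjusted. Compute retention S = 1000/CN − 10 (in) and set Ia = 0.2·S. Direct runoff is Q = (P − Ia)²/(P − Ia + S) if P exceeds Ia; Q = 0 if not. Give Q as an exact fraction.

AMC II — tabulated CN = 88 applies directly.
Max retention: S = 1000/88 − 10 = 15/11 in (≈ 1.364 in)
Ia = 0.2S: 0.2·1.364 = 0.273 in (exactly 3/11)
Excess rainfall: 4.470 − 0.273 = 4.197 in; P > Ia so Q > 0
Q = (4617/1100)²/((4617/1100) + 15/11) = (21316689/1210000)/(6117/1100) = 7105563/2242900 in ≈ 3.168 in

Q = 7105563/2242900 in ≈ 3.168 in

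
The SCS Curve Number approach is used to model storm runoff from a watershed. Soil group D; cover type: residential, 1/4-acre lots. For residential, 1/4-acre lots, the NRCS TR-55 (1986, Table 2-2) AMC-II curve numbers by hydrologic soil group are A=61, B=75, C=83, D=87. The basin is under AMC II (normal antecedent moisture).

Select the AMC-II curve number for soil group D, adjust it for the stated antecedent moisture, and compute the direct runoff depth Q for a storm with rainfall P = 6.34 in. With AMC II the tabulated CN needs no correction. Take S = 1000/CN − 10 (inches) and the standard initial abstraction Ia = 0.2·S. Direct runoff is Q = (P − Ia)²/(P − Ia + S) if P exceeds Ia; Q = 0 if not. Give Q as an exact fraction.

Q = 690585841/142588650 in ≈ 4.843 in

NRCS table: residential, 1/4-acre lots, soil group D → CN(II) = 87
Average conditions: CN = 87 (no AMC adjustment).
S = 1000/87 − 10 = 130/87 in ≈ 1.494 in
Initial abstraction Ia = S/5 = (130/87)/5 = 26/87 ≈ 0.299 in
Excess rainfall: 6.340 − 0.299 = 6.041 in; P > Ia so Q > 0
Q = (26279/4350)²/((26279/4350) + 130/87) = (690585841/18922500)/(32779/4350) = 690585841/142588650 in ≈ 4.843 in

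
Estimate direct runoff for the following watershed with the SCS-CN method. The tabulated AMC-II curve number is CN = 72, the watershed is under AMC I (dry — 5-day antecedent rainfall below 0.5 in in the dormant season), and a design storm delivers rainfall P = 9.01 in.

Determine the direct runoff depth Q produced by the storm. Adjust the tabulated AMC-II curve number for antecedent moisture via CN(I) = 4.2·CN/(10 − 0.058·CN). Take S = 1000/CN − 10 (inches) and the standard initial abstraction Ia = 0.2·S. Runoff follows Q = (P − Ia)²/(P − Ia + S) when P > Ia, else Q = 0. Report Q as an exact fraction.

Adjust CN=72 to AMC I: 4.2·72/(10 − 0.058·72) → (1512/5) ÷ (728/125) = 675/13 ≈ 51.923
S = 1000/(675/13) − 10 = 250/27 in ≈ 9.259 in
Initial abstraction Ia = S/5 = (250/27)/5 = 50/27 ≈ 1.852 in
Since P=9.010 > Ia=1.852: effective rainfall P−Ia = 19327/2700 in
Q = (19327/2700)²/((19327/2700) + 250/27) = (373532929/7290000)/(44327/2700) = 373532929/119682900 in ≈ 3.121 in

Q = 373532929/119682900 in ≈ 3.121 in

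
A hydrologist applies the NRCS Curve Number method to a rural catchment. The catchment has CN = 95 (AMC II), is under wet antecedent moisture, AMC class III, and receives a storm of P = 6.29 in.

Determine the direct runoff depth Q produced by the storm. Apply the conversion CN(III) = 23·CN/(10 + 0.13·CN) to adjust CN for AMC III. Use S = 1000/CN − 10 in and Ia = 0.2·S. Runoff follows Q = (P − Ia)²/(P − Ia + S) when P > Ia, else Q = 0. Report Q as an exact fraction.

Q = 74459674129/12361550100 in ≈ 6.023 in

Wet (AMC III): CN(III) = 23·95/(10 + 0.13·95) = 2185/(447/20) = 43700/447 ≈ 97.763
Max retention: S = 1000/(43700/447) − 10 = 100/437 in (≈ 0.229 in)
Ia = 0.2·(100/437) = 20/437 in ≈ 0.046 in
Since P=6.290 > Ia=0.046: effective rainfall P−Ia = 272873/43700 in
Runoff Q = (P−Ia)²/(P−Ia+S) = (6.244)²/(6.244+0.229) = 74459674129/12361550100 ≈ 6.023 in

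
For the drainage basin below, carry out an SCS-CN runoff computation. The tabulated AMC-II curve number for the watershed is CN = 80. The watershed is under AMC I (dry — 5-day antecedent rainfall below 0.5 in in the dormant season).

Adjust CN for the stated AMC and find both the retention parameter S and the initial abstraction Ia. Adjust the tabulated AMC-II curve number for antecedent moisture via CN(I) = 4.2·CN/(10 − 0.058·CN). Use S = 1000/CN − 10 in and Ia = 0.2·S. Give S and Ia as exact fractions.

S = 125/21 in ≈ 5.952 in; Ia = 25/21 in ≈ 1.190 in

CN(I) from CN(II)=80: (4.2·80)/(10 − 0.058·80) = 4200/67 ≈ 62.687
Max retention: S = 1000/(4200/67) − 10 = 125/21 in (≈ 5.952 in)
Ia = 0.2·(125/21) = 25/21 in ≈ 1.190 in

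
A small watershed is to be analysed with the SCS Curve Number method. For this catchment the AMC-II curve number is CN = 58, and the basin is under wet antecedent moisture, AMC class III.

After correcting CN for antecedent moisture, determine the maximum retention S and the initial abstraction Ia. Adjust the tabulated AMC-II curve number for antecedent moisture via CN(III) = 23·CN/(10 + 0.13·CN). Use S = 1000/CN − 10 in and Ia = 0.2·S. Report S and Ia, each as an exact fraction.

Adjust CN=58 to AMC III: 23·58/(10 + 0.13·58) → 1334 ÷ (877/50) = 66700/877 ≈ 76.055
S = 1000/(66700/877) − 10 = 2100/667 in ≈ 3.148 in
Initial abstraction Ia = S/5 = (2100/667)/5 = 420/667 ≈ 0.630 in

S = 2100/667 in ≈ 3.148 in; Ia = 420/667 in ≈ 0.630 in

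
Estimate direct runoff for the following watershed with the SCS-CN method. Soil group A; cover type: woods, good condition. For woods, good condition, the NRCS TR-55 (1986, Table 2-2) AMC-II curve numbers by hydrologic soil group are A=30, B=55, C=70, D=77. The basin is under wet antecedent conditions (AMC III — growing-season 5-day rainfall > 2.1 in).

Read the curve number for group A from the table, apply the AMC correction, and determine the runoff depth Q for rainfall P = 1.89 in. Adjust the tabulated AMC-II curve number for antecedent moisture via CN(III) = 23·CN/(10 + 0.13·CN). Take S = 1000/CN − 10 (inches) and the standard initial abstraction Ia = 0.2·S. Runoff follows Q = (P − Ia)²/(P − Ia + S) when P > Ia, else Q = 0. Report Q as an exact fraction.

Q = 0 in ≈ 0.000 in

NRCS table: woods, good condition, soil group A → CN(II) = 30
Adjust CN=30 to AMC III: 23·30/(10 + 0.13·30) → 690 ÷ (139/10) = 6900/139 ≈ 49.640
Retention S: 1000/CN − 10 with CN=49.640 → S = 700/69 ≈ 10.145 in
Ia = 0.2S: 0.2·10.145 = 2.029 in (exactly 140/69)
P = 1.890 ≤ Ia = 2.029 in: entire storm abstracted, Q = 0.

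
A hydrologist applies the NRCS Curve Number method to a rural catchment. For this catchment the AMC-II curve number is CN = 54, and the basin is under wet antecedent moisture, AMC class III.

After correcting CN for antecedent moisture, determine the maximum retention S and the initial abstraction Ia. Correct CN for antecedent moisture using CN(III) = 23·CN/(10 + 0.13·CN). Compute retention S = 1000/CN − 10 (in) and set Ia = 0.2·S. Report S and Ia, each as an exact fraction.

S = 100/27 in ≈ 3.704 in; Ia = 20/27 in ≈ 0.741 in

Adjust CN=54 to AMC III: 23·54/(10 + 0.13·54) → 1242 ÷ (851/50) = 2700/37 ≈ 72.973
Max retention: S = 1000/(2700/37) − 10 = 100/27 in (≈ 3.704 in)
Initial abstraction Ia = S/5 = (100/27)/5 = 20/27 ≈ 0.741 in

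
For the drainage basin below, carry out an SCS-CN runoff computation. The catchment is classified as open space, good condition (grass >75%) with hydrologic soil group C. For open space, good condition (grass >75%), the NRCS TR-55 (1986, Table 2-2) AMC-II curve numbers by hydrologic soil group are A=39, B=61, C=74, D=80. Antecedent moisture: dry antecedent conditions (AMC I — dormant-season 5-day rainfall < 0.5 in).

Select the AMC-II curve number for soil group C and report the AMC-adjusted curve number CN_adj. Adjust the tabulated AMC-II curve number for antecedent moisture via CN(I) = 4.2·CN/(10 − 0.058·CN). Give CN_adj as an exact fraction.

CN_adj = 77700/1427 ≈ 54.450

NRCS table: open space, good condition (grass >75%), soil group C → CN(II) = 74
Dry (AMC I): CN(I) = 4.2·74/(10 − 0.058·74) = (1554/5)/(1427/250) = 77700/1427 ≈ 54.450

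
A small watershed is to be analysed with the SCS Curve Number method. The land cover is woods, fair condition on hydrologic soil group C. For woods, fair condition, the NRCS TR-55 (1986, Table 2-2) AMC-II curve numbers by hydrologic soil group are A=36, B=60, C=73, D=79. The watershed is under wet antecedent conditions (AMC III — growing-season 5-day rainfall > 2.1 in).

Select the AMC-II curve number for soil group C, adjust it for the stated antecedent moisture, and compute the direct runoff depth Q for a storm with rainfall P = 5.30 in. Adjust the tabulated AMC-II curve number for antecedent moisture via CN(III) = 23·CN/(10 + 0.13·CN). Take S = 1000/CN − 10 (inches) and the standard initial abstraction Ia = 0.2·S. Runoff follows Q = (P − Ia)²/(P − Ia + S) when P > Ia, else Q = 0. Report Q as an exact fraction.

Q = 6986786569/1856755730 in ≈ 3.763 in

NRCS table: woods, fair condition, soil group C → CN(II) = 73
Wet (AMC III): CN(III) = 23·73/(10 + 0.13·73) = 1679/(1949/100) = 167900/1949 ≈ 86.147
S = 1000/(167900/1949) − 10 = 2700/1679 in ≈ 1.608 in
Ia = 0.2S: 0.2·1.608 = 0.322 in (exactly 540/1679)
P − Ia = 5.300 − 0.322 = 83587/16790 ≈ 4.978 in (> 0, runoff occurs)
Q = (83587/16790)²/((83587/16790) + 2700/1679) = (6986786569/281904100)/(110587/16790) = 6986786569/1856755730 in ≈ 3.763 in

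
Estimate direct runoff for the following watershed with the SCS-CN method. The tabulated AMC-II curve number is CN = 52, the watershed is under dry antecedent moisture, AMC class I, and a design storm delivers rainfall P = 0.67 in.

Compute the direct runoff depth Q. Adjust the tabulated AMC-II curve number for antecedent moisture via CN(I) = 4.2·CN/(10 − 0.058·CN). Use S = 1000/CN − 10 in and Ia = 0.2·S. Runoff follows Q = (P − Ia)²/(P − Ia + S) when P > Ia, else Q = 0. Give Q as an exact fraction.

Q = 0 in ≈ 0.000 in

Adjust CN=52 to AMC I: 4.2·52/(10 − 0.058·52) → (1092/5) ÷ (873/125) = 9100/291 ≈ 31.271
Retention S: 1000/CN − 10 with CN=31.271 → S = 2000/91 ≈ 21.978 in
Ia = 0.2S: 0.2·21.978 = 4.396 in (exactly 400/91)
P = 0.670 ≤ Ia = 4.396 in: entire storm abstracted, Q = 0.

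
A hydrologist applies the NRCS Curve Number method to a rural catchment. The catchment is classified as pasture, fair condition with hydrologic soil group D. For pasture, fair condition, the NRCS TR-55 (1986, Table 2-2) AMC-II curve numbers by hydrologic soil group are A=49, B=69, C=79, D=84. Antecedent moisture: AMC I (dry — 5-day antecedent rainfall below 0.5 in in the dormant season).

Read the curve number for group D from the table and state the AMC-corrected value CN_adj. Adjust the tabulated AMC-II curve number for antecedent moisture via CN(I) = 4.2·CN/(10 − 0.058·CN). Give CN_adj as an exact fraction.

CN_adj = 44100/641 ≈ 68.799

NRCS table: pasture, fair condition, soil group D → CN(II) = 84
Dry (AMC I): CN(I) = 4.2·84/(10 − 0.058·84) = (1764/5)/(641/125) = 44100/641 ≈ 68.799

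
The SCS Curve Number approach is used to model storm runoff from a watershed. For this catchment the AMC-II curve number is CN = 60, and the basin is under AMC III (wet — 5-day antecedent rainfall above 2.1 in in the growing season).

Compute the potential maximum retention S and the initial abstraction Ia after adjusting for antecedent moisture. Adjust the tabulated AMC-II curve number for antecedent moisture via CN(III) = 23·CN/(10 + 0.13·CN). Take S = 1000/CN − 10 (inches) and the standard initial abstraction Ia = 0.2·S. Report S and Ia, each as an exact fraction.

Adjust CN=60 to AMC III: 23·60/(10 + 0.13·60) → 1380 ÷ (89/5) = 6900/89 ≈ 77.528
Retention S: 1000/CN − 10 with CN=77.528 → S = 200/69 ≈ 2.899 in
Ia = 0.2S: 0.2·2.899 = 0.580 in (exactly 40/69)

S = 200/69 in ≈ 2.899 in; Ia = 40/69 in ≈ 0.580 in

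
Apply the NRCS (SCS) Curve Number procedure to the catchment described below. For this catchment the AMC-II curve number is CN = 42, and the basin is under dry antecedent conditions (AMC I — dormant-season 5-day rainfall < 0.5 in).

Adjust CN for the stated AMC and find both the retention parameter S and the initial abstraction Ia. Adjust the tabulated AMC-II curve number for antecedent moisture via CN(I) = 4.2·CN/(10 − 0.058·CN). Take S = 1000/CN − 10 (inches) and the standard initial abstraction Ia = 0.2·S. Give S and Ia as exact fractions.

S = 14500/441 in ≈ 32.880 in; Ia = 2900/441 in ≈ 6.576 in

CN(I) from CN(II)=42: (4.2·42)/(10 − 0.058·42) = 44100/1891 ≈ 23.321
S = 1000/(44100/1891) − 10 = 14500/441 in ≈ 32.880 in
Ia = 0.2·(14500/441) = 2900/441 in ≈ 6.576 in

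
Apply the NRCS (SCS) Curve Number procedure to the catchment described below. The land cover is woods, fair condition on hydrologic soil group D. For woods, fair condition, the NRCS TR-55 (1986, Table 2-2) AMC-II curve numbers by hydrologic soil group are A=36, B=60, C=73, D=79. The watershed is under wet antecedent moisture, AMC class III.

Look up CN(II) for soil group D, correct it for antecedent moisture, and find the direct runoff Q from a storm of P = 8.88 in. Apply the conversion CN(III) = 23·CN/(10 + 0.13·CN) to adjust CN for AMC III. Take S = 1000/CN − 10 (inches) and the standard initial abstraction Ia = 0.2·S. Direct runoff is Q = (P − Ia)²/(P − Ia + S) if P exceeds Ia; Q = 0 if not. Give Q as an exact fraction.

Q = 8574998882/1123950775 in ≈ 7.629 in

NRCS table: woods, fair condition, soil group D → CN(II) = 79
Wet (AMC III): CN(III) = 23·79/(10 + 0.13·79) = 1817/(2027/100) = 181700/2027 ≈ 89.640
S = 1000/(181700/2027) − 10 = 2100/1817 in ≈ 1.156 in
Ia = 0.2S: 0.2·1.156 = 0.231 in (exactly 420/1817)
Excess rainfall: 8.880 − 0.231 = 8.649 in; P > Ia so Q > 0
Q = (392874/45425)²/((392874/45425) + 2100/1817) = (154349979876/2063430625)/(445374/45425) = 8574998882/1123950775 in ≈ 7.629 in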